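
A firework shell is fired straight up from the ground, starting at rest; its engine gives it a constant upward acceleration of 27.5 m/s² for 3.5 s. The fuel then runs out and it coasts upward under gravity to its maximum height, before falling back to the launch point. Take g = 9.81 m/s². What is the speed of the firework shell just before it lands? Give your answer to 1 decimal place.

Phase 1 (powered ascent): v₀ = 0 m/s, a = 27.5 m/s².
v = v₀ + at = 0 + (27.5)(3.5) = 96.2 m/s
Δx = v₀t + ½at² = 0·3.5 + 0.5·27.5·3.5² = 168 m

Phase 2 (coasting upward): v₀ = 96.2 m/s, a = -9.81 m/s².
v = v₀ + at → t = (0 − 96.2) / -9.81 = 9.81 s
v² = v₀² + 2aΔx → Δx = (0² − 96.2²)/(2·-9.81) = 472 m

Phase 3 (free fall): v₀ = 0 m/s, a = -9.81 m/s².
Falls 641 m from rest: t = √(2·641/9.81) = 11.4 s; v = g·t = 112 m/s.
Impact speed = 112 m/s

112.1 m/s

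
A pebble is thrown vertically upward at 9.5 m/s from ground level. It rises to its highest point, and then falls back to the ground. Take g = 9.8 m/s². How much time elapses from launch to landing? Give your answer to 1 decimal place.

Phase 1 (rising): v₀ = 9.50 m/s, a = -9.8 m/s².
v = v₀ + at → t = (0 − 9.50) / -9.8 = 0.969 s
v² = v₀² + 2aΔx → Δx = (0² − 9.50²)/(2·-9.8) = 4.60 m

Phase 2 (falling): v₀ = 0 m/s, a = -9.8 m/s².
Falls 4.60 m from rest: t = √(2·4.60/9.8) = 0.969 s; v = g·t = 9.50 m/s.
Total time = 0.969 + 0.969 = 1.94 s

1.9 s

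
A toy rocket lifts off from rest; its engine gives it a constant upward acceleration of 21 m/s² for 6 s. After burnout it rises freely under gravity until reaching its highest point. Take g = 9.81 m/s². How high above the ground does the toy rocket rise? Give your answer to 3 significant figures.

Phase 1 (powered ascent): v₀ = 0 m/s, a = 21 m/s².
v = v₀ + at = 0 + (21)(6) = 126 m/s
Δx = v₀t + ½at² = 0·6 + 0.5·21·6² = 378 m

Phase 2 (coasting upward): v₀ = 126 m/s, a = -9.81 m/s².
v = v₀ + at → t = (0 − 126) / -9.81 = 12.8 s
v² = v₀² + 2aΔx → Δx = (0² − 126²)/(2·-9.81) = 809 m
Maximum height = 378 + 809 = 1190 m

1190 m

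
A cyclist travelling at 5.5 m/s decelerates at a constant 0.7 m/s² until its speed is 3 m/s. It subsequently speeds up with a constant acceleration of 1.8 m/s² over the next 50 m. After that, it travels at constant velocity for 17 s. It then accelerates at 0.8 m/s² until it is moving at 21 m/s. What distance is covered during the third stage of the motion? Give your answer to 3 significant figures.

234 m

Phase 1 (decelerating): v₀ = 5.50 m/s, a = -0.7 m/s².
v = v₀ + at → t = (3 − 5.50) / -0.7 = 3.57 s
v² = v₀² + 2aΔx → Δx = (3² − 5.50²)/(2·-0.7) = 15.2 m

Phase 2 (accelerating): v₀ = 3.00 m/s, a = 1.8 m/s².
v² = v₀² + 2aΔx = 3.00² + 2·1.8·50 = 189 → v = 13.7 m/s
t = (v − v₀)/a = (13.7 − 3.00)/1.8 = 5.97 s

Phase 3 (constant speed): v₀ = 13.7 m/s, a = 0 m/s².
v = v₀ + at = 13.7 + (0)(17) = 13.7 m/s
Δx = v₀t + ½at² = 13.7·17 + 0.5·0·17² = 234 m
Distance in phase 3 = 234 m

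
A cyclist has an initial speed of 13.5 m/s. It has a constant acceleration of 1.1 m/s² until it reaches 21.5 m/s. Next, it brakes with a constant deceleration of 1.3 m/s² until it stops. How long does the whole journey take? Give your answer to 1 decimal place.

23.8 s

Phase 1 (accelerating): v₀ = 13.5 m/s, a = 1.1 m/s².
v = v₀ + at → t = (21.5 − 13.5) / 1.1 = 7.27 s
v² = v₀² + 2aΔx → Δx = (21.5² − 13.5²)/(2·1.1) = 127 m

Phase 2 (decelerating): v₀ = 21.5 m/s, a = -1.3 m/s².
v = v₀ + at → t = (0 − 21.5) / -1.3 = 16.5 s
v² = v₀² + 2aΔx → Δx = (0² − 21.5²)/(2·-1.3) = 178 m
Total time = 7.27 + 16.5 = 23.8 s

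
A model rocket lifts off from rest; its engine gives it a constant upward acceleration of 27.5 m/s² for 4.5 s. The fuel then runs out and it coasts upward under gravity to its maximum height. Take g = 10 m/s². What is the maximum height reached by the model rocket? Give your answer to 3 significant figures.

Phase 1 (powered ascent): v₀ = 0 m/s, a = 27.5 m/s².
v = v₀ + at = 0 + (27.5)(4.5) = 124 m/s
Δx = v₀t + ½at² = 0·4.5 + 0.5·27.5·4.5² = 278 m

Phase 2 (coasting upward): v₀ = 124 m/s, a = -10 m/s².
v = v₀ + at → t = (0 − 124) / -10 = 12.4 s
v² = v₀² + 2aΔx → Δx = (0² − 124²)/(2·-10) = 766 m
Maximum height = 278 + 766 = 1040 m

1040 m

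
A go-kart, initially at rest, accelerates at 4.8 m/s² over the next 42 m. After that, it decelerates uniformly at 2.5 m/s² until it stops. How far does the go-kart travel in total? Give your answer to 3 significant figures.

Phase 1 (accelerating): v₀ = 0 m/s, a = 4.8 m/s².
v² = v₀² + 2aΔx = 0² + 2·4.8·42 = 403 → v = 20.1 m/s
t = (v − v₀)/a = (20.1 − 0)/4.8 = 4.18 s

Phase 2 (decelerating): v₀ = 20.1 m/s, a = -2.5 m/s².
v = v₀ + at → t = (0 − 20.1) / -2.5 = 8.03 s
v² = v₀² + 2aΔx → Δx = (0² − 20.1²)/(2·-2.5) = 80.6 m
Total distance = 42.0 + 80.6 = 123 m

123 m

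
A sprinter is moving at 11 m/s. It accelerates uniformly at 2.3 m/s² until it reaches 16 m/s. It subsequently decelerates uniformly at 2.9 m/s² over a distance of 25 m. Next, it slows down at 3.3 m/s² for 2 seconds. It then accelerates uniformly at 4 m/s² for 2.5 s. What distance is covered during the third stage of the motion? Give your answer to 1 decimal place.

Phase 1 (accelerating): v₀ = 11.0 m/s, a = 2.3 m/s².
v = v₀ + at → t = (16 − 11.0) / 2.3 = 2.17 s
v² = v₀² + 2aΔx → Δx = (16² − 11.0²)/(2·2.3) = 29.3 m

Phase 2 (decelerating): v₀ = 16.0 m/s, a = -2.9 m/s².
v² = v₀² + 2aΔx = 16.0² + 2·-2.9·25 = 111 → v = 10.5 m/s
t = (v − v₀)/a = (10.5 − 16.0)/-2.9 = 1.88 s

Phase 3 (decelerating): v₀ = 10.5 m/s, a = -3.3 m/s².
v = v₀ + at = 10.5 + (-3.3)(2) = 3.94 m/s
Δx = v₀t + ½at² = 10.5·2 + 0.5·-3.3·2² = 14.5 m
Distance in phase 3 = 14.5 m

14.5 m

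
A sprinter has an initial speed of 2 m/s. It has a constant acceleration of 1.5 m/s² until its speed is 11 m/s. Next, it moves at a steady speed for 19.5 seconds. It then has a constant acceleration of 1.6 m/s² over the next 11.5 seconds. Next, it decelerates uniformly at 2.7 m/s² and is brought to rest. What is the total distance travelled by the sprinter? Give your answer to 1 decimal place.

645.9 m

Phase 1 (accelerating): v₀ = 2.00 m/s, a = 1.5 m/s².
v = v₀ + at → t = (11 − 2.00) / 1.5 = 6.00 s
v² = v₀² + 2aΔx → Δx = (11² − 2.00²)/(2·1.5) = 39.0 m

Phase 2 (constant speed): v₀ = 11.0 m/s, a = 0 m/s².
v = v₀ + at = 11.0 + (0)(19.5) = 11.0 m/s
Δx = v₀t + ½at² = 11.0·19.5 + 0.5·0·19.5² = 214 m

Phase 3 (accelerating): v₀ = 11.0 m/s, a = 1.6 m/s².
v = v₀ + at = 11.0 + (1.6)(11.5) = 29.4 m/s
Δx = v₀t + ½at² = 11.0·11.5 + 0.5·1.6·11.5² = 232 m

Phase 4 (decelerating): v₀ = 29.4 m/s, a = -2.7 m/s².
v = v₀ + at → t = (0 − 29.4) / -2.7 = 10.9 s
v² = v₀² + 2aΔx → Δx = (0² − 29.4²)/(2·-2.7) = 160 m
Total distance = 39.0 + 214 + 232 + 160 = 646 m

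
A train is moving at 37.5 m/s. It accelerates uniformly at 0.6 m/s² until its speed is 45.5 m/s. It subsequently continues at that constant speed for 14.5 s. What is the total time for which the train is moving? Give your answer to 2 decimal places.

27.83 s

Phase 1 (accelerating): v₀ = 37.5 m/s, a = 0.6 m/s².
v = v₀ + at → t = (45.5 − 37.5) / 0.6 = 13.3 s
v² = v₀² + 2aΔx → Δx = (45.5² − 37.5²)/(2·0.6) = 553 m

Phase 2 (constant speed): v₀ = 45.5 m/s, a = 0 m/s².
v = v₀ + at = 45.5 + (0)(14.5) = 45.5 m/s
Δx = v₀t + ½at² = 45.5·14.5 + 0.5·0·14.5² = 660 m
Total time = 13.3 + 14.5 = 27.8 s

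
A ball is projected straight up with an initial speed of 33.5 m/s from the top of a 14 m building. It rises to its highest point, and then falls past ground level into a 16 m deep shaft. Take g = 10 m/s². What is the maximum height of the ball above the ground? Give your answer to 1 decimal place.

70.1 m

Phase 1 (rising): v₀ = 33.5 m/s, a = -10 m/s².
v = v₀ + at → t = (0 − 33.5) / -10 = 3.35 s
v² = v₀² + 2aΔx → Δx = (0² − 33.5²)/(2·-10) = 56.1 m
Maximum height = 14 + 56.1 = 70.1 m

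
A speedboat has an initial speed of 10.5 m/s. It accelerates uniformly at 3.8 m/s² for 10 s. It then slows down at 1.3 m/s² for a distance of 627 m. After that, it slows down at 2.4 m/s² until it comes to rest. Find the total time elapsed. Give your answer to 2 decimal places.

Phase 1 (accelerating): v₀ = 10.5 m/s, a = 3.8 m/s².
v = v₀ + at = 10.5 + (3.8)(10) = 48.5 m/s
Δx = v₀t + ½at² = 10.5·10 + 0.5·3.8·10² = 295 m

Phase 2 (decelerating): v₀ = 48.5 m/s, a = -1.3 m/s².
v² = v₀² + 2aΔx = 48.5² + 2·-1.3·627 = 722 → v = 26.9 m/s
t = (v − v₀)/a = (26.9 − 48.5)/-1.3 = 16.6 s

Phase 3 (decelerating): v₀ = 26.9 m/s, a = -2.4 m/s².
v = v₀ + at → t = (0 − 26.9) / -2.4 = 11.2 s
v² = v₀² + 2aΔx → Δx = (0² − 26.9²)/(2·-2.4) = 150 m
Total time = 10.0 + 16.6 + 11.2 = 37.8 s

37.83 s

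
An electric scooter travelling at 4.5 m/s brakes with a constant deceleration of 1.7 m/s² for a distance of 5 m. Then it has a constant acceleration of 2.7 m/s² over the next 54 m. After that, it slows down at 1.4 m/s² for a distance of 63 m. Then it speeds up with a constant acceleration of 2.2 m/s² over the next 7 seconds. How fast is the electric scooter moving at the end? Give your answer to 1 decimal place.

26.3 m/s

Phase 1 (decelerating): v₀ = 4.50 m/s, a = -1.7 m/s².
v² = v₀² + 2aΔx = 4.50² + 2·-1.7·5 = 3.25 → v = 1.80 m/s
t = (v − v₀)/a = (1.80 − 4.50)/-1.7 = 1.59 s

Phase 2 (accelerating): v₀ = 1.80 m/s, a = 2.7 m/s².
v² = v₀² + 2aΔx = 1.80² + 2·2.7·54 = 295 → v = 17.2 m/s
t = (v − v₀)/a = (17.2 − 1.80)/2.7 = 5.69 s

Phase 3 (decelerating): v₀ = 17.2 m/s, a = -1.4 m/s².
v² = v₀² + 2aΔx = 17.2² + 2·-1.4·63 = 118 → v = 10.9 m/s
t = (v − v₀)/a = (10.9 − 17.2)/-1.4 = 4.49 s

Phase 4 (accelerating): v₀ = 10.9 m/s, a = 2.2 m/s².
v = v₀ + at = 10.9 + (2.2)(7) = 26.3 m/s
Δx = v₀t + ½at² = 10.9·7 + 0.5·2.2·7² = 130 m
Final speed = 26.3 m/s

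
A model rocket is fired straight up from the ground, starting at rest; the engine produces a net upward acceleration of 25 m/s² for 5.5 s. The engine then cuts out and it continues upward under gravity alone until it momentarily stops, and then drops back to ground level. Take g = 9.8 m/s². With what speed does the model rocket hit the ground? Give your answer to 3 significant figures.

162 m/s

Phase 1 (powered ascent): v₀ = 0 m/s, a = 25 m/s².
v = v₀ + at = 0 + (25)(5.5) = 138 m/s
Δx = v₀t + ½at² = 0·5.5 + 0.5·25·5.5² = 378 m

Phase 2 (coasting upward): v₀ = 138 m/s, a = -9.8 m/s².
v = v₀ + at → t = (0 − 138) / -9.8 = 14.0 s
v² = v₀² + 2aΔx → Δx = (0² − 138²)/(2·-9.8) = 965 m

Phase 3 (free fall): v₀ = 0 m/s, a = -9.8 m/s².
Falls 1340 m from rest: t = √(2·1340/9.8) = 16.6 s; v = g·t = 162 m/s.
Impact speed = 162 m/s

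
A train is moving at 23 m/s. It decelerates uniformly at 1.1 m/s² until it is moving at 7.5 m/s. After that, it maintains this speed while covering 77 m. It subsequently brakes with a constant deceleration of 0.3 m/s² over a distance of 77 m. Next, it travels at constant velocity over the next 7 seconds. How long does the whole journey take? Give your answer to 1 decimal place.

45.8 s

Phase 1 (decelerating): v₀ = 23.0 m/s, a = -1.1 m/s².
v = v₀ + at → t = (7.5 − 23.0) / -1.1 = 14.1 s
v² = v₀² + 2aΔx → Δx = (7.5² − 23.0²)/(2·-1.1) = 215 m

Phase 2 (constant speed): v₀ = 7.50 m/s, a = 0 m/s².
Constant speed: t = d/v = 77/7.50 = 10.3 s

Phase 3 (decelerating): v₀ = 7.50 m/s, a = -0.3 m/s².
v² = v₀² + 2aΔx = 7.50² + 2·-0.3·77 = 10.1 → v = 3.17 m/s
t = (v − v₀)/a = (3.17 − 7.50)/-0.3 = 14.4 s

Phase 4 (constant speed): v₀ = 3.17 m/s, a = 0 m/s².
v = v₀ + at = 3.17 + (0)(7) = 3.17 m/s
Δx = v₀t + ½at² = 3.17·7 + 0.5·0·7² = 22.2 m
Total time = 14.1 + 10.3 + 14.4 + 7.00 = 45.8 s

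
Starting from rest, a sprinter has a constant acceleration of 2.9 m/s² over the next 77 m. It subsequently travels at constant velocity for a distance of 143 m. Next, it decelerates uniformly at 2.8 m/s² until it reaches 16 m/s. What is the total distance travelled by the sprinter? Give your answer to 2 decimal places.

Phase 1 (accelerating): v₀ = 0 m/s, a = 2.9 m/s².
v² = v₀² + 2aΔx = 0² + 2·2.9·77 = 447 → v = 21.1 m/s
t = (v − v₀)/a = (21.1 − 0)/2.9 = 7.29 s

Phase 2 (constant speed): v₀ = 21.1 m/s, a = 0 m/s².
Constant speed: t = d/v = 143/21.1 = 6.77 s

Phase 3 (decelerating): v₀ = 21.1 m/s, a = -2.8 m/s².
v = v₀ + at → t = (16 − 21.1) / -2.8 = 1.83 s
v² = v₀² + 2aΔx → Δx = (16² − 21.1²)/(2·-2.8) = 34.0 m
Total distance = 77.0 + 143 + 34.0 = 254 m

254.04 m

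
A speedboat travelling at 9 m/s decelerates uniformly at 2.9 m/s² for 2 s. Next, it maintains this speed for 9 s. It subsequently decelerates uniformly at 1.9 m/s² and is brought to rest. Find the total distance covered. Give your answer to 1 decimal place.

43.7 m

Phase 1 (decelerating): v₀ = 9.00 m/s, a = -2.9 m/s².
v = v₀ + at = 9.00 + (-2.9)(2) = 3.20 m/s
Δx = v₀t + ½at² = 9.00·2 + 0.5·-2.9·2² = 12.2 m

Phase 2 (constant speed): v₀ = 3.20 m/s, a = 0 m/s².
v = v₀ + at = 3.20 + (0)(9) = 3.20 m/s
Δx = v₀t + ½at² = 3.20·9 + 0.5·0·9² = 28.8 m

Phase 3 (decelerating): v₀ = 3.20 m/s, a = -1.9 m/s².
v = v₀ + at → t = (0 − 3.20) / -1.9 = 1.68 s
v² = v₀² + 2aΔx → Δx = (0² − 3.20²)/(2·-1.9) = 2.69 m
Total distance = 12.2 + 28.8 + 2.69 = 43.7 m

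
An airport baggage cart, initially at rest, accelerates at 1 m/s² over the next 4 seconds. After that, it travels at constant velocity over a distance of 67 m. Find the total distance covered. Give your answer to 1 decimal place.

Phase 1 (accelerating): v₀ = 0 m/s, a = 1 m/s².
v = v₀ + at = 0 + (1)(4) = 4.00 m/s
Δx = v₀t + ½at² = 0·4 + 0.5·1·4² = 8.00 m

Phase 2 (constant speed): v₀ = 4.00 m/s, a = 0 m/s².
Constant speed: t = d/v = 67/4.00 = 16.8 s
Total distance = 8.00 + 67.0 = 75.0 m

75.0 m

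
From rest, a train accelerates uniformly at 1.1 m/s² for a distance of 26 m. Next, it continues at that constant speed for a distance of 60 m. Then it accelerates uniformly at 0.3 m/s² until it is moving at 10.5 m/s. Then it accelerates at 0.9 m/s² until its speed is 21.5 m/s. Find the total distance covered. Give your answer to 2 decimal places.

369.97 m

Phase 1 (accelerating): v₀ = 0 m/s, a = 1.1 m/s².
v² = v₀² + 2aΔx = 0² + 2·1.1·26 = 57.2 → v = 7.56 m/s
t = (v − v₀)/a = (7.56 − 0)/1.1 = 6.88 s

Phase 2 (constant speed): v₀ = 7.56 m/s, a = 0 m/s².
Constant speed: t = d/v = 60/7.56 = 7.93 s

Phase 3 (accelerating): v₀ = 7.56 m/s, a = 0.3 m/s².
v = v₀ + at → t = (10.5 − 7.56) / 0.3 = 9.79 s
v² = v₀² + 2aΔx → Δx = (10.5² − 7.56²)/(2·0.3) = 88.4 m

Phase 4 (accelerating): v₀ = 10.5 m/s, a = 0.9 m/s².
v = v₀ + at → t = (21.5 − 10.5) / 0.9 = 12.2 s
v² = v₀² + 2aΔx → Δx = (21.5² − 10.5²)/(2·0.9) = 196 m
Total distance = 26.0 + 60.0 + 88.4 + 196 = 370 m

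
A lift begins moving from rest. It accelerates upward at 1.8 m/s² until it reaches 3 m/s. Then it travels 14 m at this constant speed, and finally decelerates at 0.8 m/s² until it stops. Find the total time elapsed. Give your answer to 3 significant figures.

10.1 s

Phase 1 (accelerating): v₀ = 0 m/s, a = 1.8 m/s².
v = v₀ + at → t = (3 − 0) / 1.8 = 1.67 s
v² = v₀² + 2aΔx → Δx = (3² − 0²)/(2·1.8) = 2.50 m

Phase 2 (constant speed): v₀ = 3.00 m/s, a = 0 m/s².
Constant speed: t = d/v = 14/3.00 = 4.67 s

Phase 3 (decelerating): v₀ = 3.00 m/s, a = -0.8 m/s².
v = v₀ + at → t = (0 − 3.00) / -0.8 = 3.75 s
v² = v₀² + 2aΔx → Δx = (0² − 3.00²)/(2·-0.8) = 5.62 m
Total time = 1.67 + 4.67 + 3.75 = 10.1 s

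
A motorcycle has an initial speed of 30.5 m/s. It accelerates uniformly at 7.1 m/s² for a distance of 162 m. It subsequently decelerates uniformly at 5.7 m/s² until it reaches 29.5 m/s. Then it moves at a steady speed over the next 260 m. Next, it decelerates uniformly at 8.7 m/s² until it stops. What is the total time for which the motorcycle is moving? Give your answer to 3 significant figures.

Phase 1 (accelerating): v₀ = 30.5 m/s, a = 7.1 m/s².
v² = v₀² + 2aΔx = 30.5² + 2·7.1·162 = 3230 → v = 56.8 m/s
t = (v − v₀)/a = (56.8 − 30.5)/7.1 = 3.71 s

Phase 2 (decelerating): v₀ = 56.8 m/s, a = -5.7 m/s².
v = v₀ + at → t = (29.5 − 56.8) / -5.7 = 4.80 s
v² = v₀² + 2aΔx → Δx = (29.5² − 56.8²)/(2·-5.7) = 207 m

Phase 3 (constant speed): v₀ = 29.5 m/s, a = 0 m/s².
Constant speed: t = d/v = 260/29.5 = 8.81 s

Phase 4 (decelerating): v₀ = 29.5 m/s, a = -8.7 m/s².
v = v₀ + at → t = (0 − 29.5) / -8.7 = 3.39 s
v² = v₀² + 2aΔx → Δx = (0² − 29.5²)/(2·-8.7) = 50.0 m
Total time = 3.71 + 4.80 + 8.81 + 3.39 = 20.7 s

20.7 s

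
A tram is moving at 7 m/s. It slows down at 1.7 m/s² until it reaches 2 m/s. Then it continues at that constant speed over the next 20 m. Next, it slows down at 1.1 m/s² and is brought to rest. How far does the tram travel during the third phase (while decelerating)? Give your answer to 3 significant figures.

Phase 1 (decelerating): v₀ = 7.00 m/s, a = -1.7 m/s².
v = v₀ + at → t = (2 − 7.00) / -1.7 = 2.94 s
v² = v₀² + 2aΔx → Δx = (2² − 7.00²)/(2·-1.7) = 13.2 m

Phase 2 (constant speed): v₀ = 2.00 m/s, a = 0 m/s².
Constant speed: t = d/v = 20/2.00 = 10.0 s

Phase 3 (decelerating): v₀ = 2.00 m/s, a = -1.1 m/s².
v = v₀ + at → t = (0 − 2.00) / -1.1 = 1.82 s
v² = v₀² + 2aΔx → Δx = (0² − 2.00²)/(2·-1.1) = 1.82 m
Distance in phase 3 = 1.82 m

1.82 m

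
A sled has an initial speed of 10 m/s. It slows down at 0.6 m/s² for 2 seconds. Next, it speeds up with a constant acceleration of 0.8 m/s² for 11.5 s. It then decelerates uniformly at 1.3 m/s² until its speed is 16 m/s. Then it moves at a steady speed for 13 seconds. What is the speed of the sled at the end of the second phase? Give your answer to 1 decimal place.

18.0 m/s

Phase 1 (decelerating): v₀ = 10.0 m/s, a = -0.6 m/s².
v = v₀ + at = 10.0 + (-0.6)(2) = 8.80 m/s
Δx = v₀t + ½at² = 10.0·2 + 0.5·-0.6·2² = 18.8 m

Phase 2 (accelerating): v₀ = 8.80 m/s, a = 0.8 m/s².
v = v₀ + at = 8.80 + (0.8)(11.5) = 18.0 m/s
Δx = v₀t + ½at² = 8.80·11.5 + 0.5·0.8·11.5² = 154 m
Speed at end of phase 2 = 18.0 m/s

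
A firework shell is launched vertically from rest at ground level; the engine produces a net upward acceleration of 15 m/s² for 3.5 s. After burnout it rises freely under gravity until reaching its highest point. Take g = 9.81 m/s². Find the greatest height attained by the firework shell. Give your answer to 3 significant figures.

Phase 1 (powered ascent): v₀ = 0 m/s, a = 15 m/s².
v = v₀ + at = 0 + (15)(3.5) = 52.5 m/s
Δx = v₀t + ½at² = 0·3.5 + 0.5·15·3.5² = 91.9 m

Phase 2 (coasting upward): v₀ = 52.5 m/s, a = -9.81 m/s².
v = v₀ + at → t = (0 − 52.5) / -9.81 = 5.35 s
v² = v₀² + 2aΔx → Δx = (0² − 52.5²)/(2·-9.81) = 140 m
Maximum height = 91.9 + 140 = 232 m

232 m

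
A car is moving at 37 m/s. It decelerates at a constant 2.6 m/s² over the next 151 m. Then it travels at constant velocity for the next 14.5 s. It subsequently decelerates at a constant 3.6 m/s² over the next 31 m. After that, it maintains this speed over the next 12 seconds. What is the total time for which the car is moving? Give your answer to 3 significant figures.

Phase 1 (decelerating): v₀ = 37.0 m/s, a = -2.6 m/s².
v² = v₀² + 2aΔx = 37.0² + 2·-2.6·151 = 584 → v = 24.2 m/s
t = (v − v₀)/a = (24.2 − 37.0)/-2.6 = 4.94 s

Phase 2 (constant speed): v₀ = 24.2 m/s, a = 0 m/s².
v = v₀ + at = 24.2 + (0)(14.5) = 24.2 m/s
Δx = v₀t + ½at² = 24.2·14.5 + 0.5·0·14.5² = 350 m

Phase 3 (decelerating): v₀ = 24.2 m/s, a = -3.6 m/s².
v² = v₀² + 2aΔx = 24.2² + 2·-3.6·31 = 361 → v = 19.0 m/s
t = (v − v₀)/a = (19.0 − 24.2)/-3.6 = 1.44 s

Phase 4 (constant speed): v₀ = 19.0 m/s, a = 0 m/s².
v = v₀ + at = 19.0 + (0)(12) = 19.0 m/s
Δx = v₀t + ½at² = 19.0·12 + 0.5·0·12² = 228 m
Total time = 4.94 + 14.5 + 1.44 + 12.0 = 32.9 s

32.9 s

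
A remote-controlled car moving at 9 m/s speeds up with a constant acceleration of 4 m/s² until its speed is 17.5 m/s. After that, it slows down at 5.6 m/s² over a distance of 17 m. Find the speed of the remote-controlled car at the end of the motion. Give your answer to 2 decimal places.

10.76 m/s

Phase 1 (accelerating): v₀ = 9.00 m/s, a = 4 m/s².
v = v₀ + at → t = (17.5 − 9.00) / 4 = 2.12 s
v² = v₀² + 2aΔx → Δx = (17.5² − 9.00²)/(2·4) = 28.2 m

Phase 2 (decelerating): v₀ = 17.5 m/s, a = -5.6 m/s².
v² = v₀² + 2aΔx = 17.5² + 2·-5.6·17 = 116 → v = 10.8 m/s
t = (v − v₀)/a = (10.8 − 17.5)/-5.6 = 1.20 s
Final speed = 10.8 m/s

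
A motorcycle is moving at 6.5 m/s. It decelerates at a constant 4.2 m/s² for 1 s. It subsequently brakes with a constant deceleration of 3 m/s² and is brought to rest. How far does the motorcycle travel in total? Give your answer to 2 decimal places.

5.28 m

Phase 1 (decelerating): v₀ = 6.50 m/s, a = -4.2 m/s².
v = v₀ + at = 6.50 + (-4.2)(1) = 2.30 m/s
Δx = v₀t + ½at² = 6.50·1 + 0.5·-4.2·1² = 4.40 m

Phase 2 (decelerating): v₀ = 2.30 m/s, a = -3 m/s².
v = v₀ + at → t = (0 − 2.30) / -3 = 0.767 s
v² = v₀² + 2aΔx → Δx = (0² − 2.30²)/(2·-3) = 0.882 m
Total distance = 4.40 + 0.882 = 5.28 m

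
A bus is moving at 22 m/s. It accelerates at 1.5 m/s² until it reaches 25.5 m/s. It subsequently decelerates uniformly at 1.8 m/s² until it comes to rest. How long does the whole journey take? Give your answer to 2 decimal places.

Phase 1 (accelerating): v₀ = 22.0 m/s, a = 1.5 m/s².
v = v₀ + at → t = (25.5 − 22.0) / 1.5 = 2.33 s
v² = v₀² + 2aΔx → Δx = (25.5² − 22.0²)/(2·1.5) = 55.4 m

Phase 2 (decelerating): v₀ = 25.5 m/s, a = -1.8 m/s².
v = v₀ + at → t = (0 − 25.5) / -1.8 = 14.2 s
v² = v₀² + 2aΔx → Δx = (0² − 25.5²)/(2·-1.8) = 181 m
Total time = 2.33 + 14.2 = 16.5 s

16.50 s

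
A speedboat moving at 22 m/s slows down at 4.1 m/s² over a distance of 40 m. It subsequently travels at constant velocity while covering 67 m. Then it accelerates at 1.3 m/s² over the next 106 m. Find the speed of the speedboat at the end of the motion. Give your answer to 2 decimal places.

Phase 1 (decelerating): v₀ = 22.0 m/s, a = -4.1 m/s².
v² = v₀² + 2aΔx = 22.0² + 2·-4.1·40 = 156 → v = 12.5 m/s
t = (v − v₀)/a = (12.5 − 22.0)/-4.1 = 2.32 s

Phase 2 (constant speed): v₀ = 12.5 m/s, a = 0 m/s².
Constant speed: t = d/v = 67/12.5 = 5.36 s

Phase 3 (accelerating): v₀ = 12.5 m/s, a = 1.3 m/s².
v² = v₀² + 2aΔx = 12.5² + 2·1.3·106 = 432 → v = 20.8 m/s
t = (v − v₀)/a = (20.8 − 12.5)/1.3 = 6.37 s
Final speed = 20.8 m/s

20.77 m/s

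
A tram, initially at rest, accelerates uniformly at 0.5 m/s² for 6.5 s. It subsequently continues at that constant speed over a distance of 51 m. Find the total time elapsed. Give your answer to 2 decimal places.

Phase 1 (accelerating): v₀ = 0 m/s, a = 0.5 m/s².
v = v₀ + at = 0 + (0.5)(6.5) = 3.25 m/s
Δx = v₀t + ½at² = 0·6.5 + 0.5·0.5·6.5² = 10.6 m

Phase 2 (constant speed): v₀ = 3.25 m/s, a = 0 m/s².
Constant speed: t = d/v = 51/3.25 = 15.7 s
Total time = 6.50 + 15.7 = 22.2 s

22.19 s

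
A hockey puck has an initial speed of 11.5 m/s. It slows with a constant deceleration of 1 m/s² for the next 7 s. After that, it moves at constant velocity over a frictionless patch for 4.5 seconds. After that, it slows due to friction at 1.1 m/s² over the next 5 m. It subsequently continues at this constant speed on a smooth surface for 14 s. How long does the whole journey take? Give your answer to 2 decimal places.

Phase 1 (decelerating): v₀ = 11.5 m/s, a = -1 m/s².
v = v₀ + at = 11.5 + (-1)(7) = 4.50 m/s
Δx = v₀t + ½at² = 11.5·7 + 0.5·-1·7² = 56.0 m

Phase 2 (constant speed): v₀ = 4.50 m/s, a = 0 m/s².
v = v₀ + at = 4.50 + (0)(4.5) = 4.50 m/s
Δx = v₀t + ½at² = 4.50·4.5 + 0.5·0·4.5² = 20.2 m

Phase 3 (decelerating): v₀ = 4.50 m/s, a = -1.1 m/s².
v² = v₀² + 2aΔx = 4.50² + 2·-1.1·5 = 9.25 → v = 3.04 m/s
t = (v − v₀)/a = (3.04 − 4.50)/-1.1 = 1.33 s

Phase 4 (constant speed): v₀ = 3.04 m/s, a = 0 m/s².
v = v₀ + at = 3.04 + (0)(14) = 3.04 m/s
Δx = v₀t + ½at² = 3.04·14 + 0.5·0·14² = 42.6 m
Total time = 7.00 + 4.50 + 1.33 + 14.0 = 26.8 s

26.83 s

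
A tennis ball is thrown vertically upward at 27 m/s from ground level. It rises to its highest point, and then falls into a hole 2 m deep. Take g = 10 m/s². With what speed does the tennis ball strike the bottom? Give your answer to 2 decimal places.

27.73 m/s

Phase 1 (rising): v₀ = 27.0 m/s, a = -10 m/s².
v = v₀ + at → t = (0 − 27.0) / -10 = 2.70 s
v² = v₀² + 2aΔx → Δx = (0² − 27.0²)/(2·-10) = 36.5 m

Phase 2 (falling): v₀ = 0 m/s, a = -10 m/s².
Falls 38.5 m from rest: t = √(2·38.5/10) = 2.77 s; v = g·t = 27.7 m/s.
Final speed = 27.7 m/s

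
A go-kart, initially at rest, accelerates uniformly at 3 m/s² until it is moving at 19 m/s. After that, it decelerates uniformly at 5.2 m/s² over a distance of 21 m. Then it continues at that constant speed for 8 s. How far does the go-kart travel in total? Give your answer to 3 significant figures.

177 m

Phase 1 (accelerating): v₀ = 0 m/s, a = 3 m/s².
v = v₀ + at → t = (19 − 0) / 3 = 6.33 s
v² = v₀² + 2aΔx → Δx = (19² − 0²)/(2·3) = 60.2 m

Phase 2 (decelerating): v₀ = 19.0 m/s, a = -5.2 m/s².
v² = v₀² + 2aΔx = 19.0² + 2·-5.2·21 = 143 → v = 11.9 m/s
t = (v − v₀)/a = (11.9 − 19.0)/-5.2 = 1.36 s

Phase 3 (constant speed): v₀ = 11.9 m/s, a = 0 m/s².
v = v₀ + at = 11.9 + (0)(8) = 11.9 m/s
Δx = v₀t + ½at² = 11.9·8 + 0.5·0·8² = 95.5 m
Total distance = 60.2 + 21.0 + 95.5 = 177 m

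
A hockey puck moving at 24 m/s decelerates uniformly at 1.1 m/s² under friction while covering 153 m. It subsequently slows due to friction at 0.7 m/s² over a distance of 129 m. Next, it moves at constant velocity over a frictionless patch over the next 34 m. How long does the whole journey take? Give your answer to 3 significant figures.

23.3 s

Phase 1 (decelerating): v₀ = 24.0 m/s, a = -1.1 m/s².
v² = v₀² + 2aΔx = 24.0² + 2·-1.1·153 = 239 → v = 15.5 m/s
t = (v − v₀)/a = (15.5 − 24.0)/-1.1 = 7.75 s

Phase 2 (decelerating): v₀ = 15.5 m/s, a = -0.7 m/s².
v² = v₀² + 2aΔx = 15.5² + 2·-0.7·129 = 58.8 → v = 7.67 m/s
t = (v − v₀)/a = (7.67 − 15.5)/-0.7 = 11.1 s

Phase 3 (constant speed): v₀ = 7.67 m/s, a = 0 m/s².
Constant speed: t = d/v = 34/7.67 = 4.43 s
Total time = 7.75 + 11.1 + 4.43 = 23.3 s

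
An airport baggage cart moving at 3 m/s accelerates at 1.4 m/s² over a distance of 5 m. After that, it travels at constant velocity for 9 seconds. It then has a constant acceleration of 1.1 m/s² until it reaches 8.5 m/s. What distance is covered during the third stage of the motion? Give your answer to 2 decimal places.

Phase 1 (accelerating): v₀ = 3.00 m/s, a = 1.4 m/s².
v² = v₀² + 2aΔx = 3.00² + 2·1.4·5 = 23.0 → v = 4.80 m/s
t = (v − v₀)/a = (4.80 − 3.00)/1.4 = 1.28 s

Phase 2 (constant speed): v₀ = 4.80 m/s, a = 0 m/s².
v = v₀ + at = 4.80 + (0)(9) = 4.80 m/s
Δx = v₀t + ½at² = 4.80·9 + 0.5·0·9² = 43.2 m

Phase 3 (accelerating): v₀ = 4.80 m/s, a = 1.1 m/s².
v = v₀ + at → t = (8.5 − 4.80) / 1.1 = 3.37 s
v² = v₀² + 2aΔx → Δx = (8.5² − 4.80²)/(2·1.1) = 22.4 m
Distance in phase 3 = 22.4 m

22.39 m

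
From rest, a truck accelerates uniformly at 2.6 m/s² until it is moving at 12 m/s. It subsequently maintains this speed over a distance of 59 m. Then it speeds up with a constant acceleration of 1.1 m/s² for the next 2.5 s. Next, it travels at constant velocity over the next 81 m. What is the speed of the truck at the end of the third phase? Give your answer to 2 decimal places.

14.75 m/s

Phase 1 (accelerating): v₀ = 0 m/s, a = 2.6 m/s².
v = v₀ + at → t = (12 − 0) / 2.6 = 4.62 s
v² = v₀² + 2aΔx → Δx = (12² − 0²)/(2·2.6) = 27.7 m

Phase 2 (constant speed): v₀ = 12.0 m/s, a = 0 m/s².
Constant speed: t = d/v = 59/12.0 = 4.92 s

Phase 3 (accelerating): v₀ = 12.0 m/s, a = 1.1 m/s².
v = v₀ + at = 12.0 + (1.1)(2.5) = 14.8 m/s
Δx = v₀t + ½at² = 12.0·2.5 + 0.5·1.1·2.5² = 33.4 m
Speed at end of phase 3 = 14.8 m/s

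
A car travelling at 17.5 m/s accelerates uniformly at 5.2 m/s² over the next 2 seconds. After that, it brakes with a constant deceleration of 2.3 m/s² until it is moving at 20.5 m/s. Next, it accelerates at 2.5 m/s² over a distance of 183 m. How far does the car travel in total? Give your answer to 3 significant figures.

Phase 1 (accelerating): v₀ = 17.5 m/s, a = 5.2 m/s².
v = v₀ + at = 17.5 + (5.2)(2) = 27.9 m/s
Δx = v₀t + ½at² = 17.5·2 + 0.5·5.2·2² = 45.4 m

Phase 2 (decelerating): v₀ = 27.9 m/s, a = -2.3 m/s².
v = v₀ + at → t = (20.5 − 27.9) / -2.3 = 3.22 s
v² = v₀² + 2aΔx → Δx = (20.5² − 27.9²)/(2·-2.3) = 77.9 m

Phase 3 (accelerating): v₀ = 20.5 m/s, a = 2.5 m/s².
v² = v₀² + 2aΔx = 20.5² + 2·2.5·183 = 1340 → v = 36.5 m/s
t = (v − v₀)/a = (36.5 − 20.5)/2.5 = 6.42 s
Total distance = 45.4 + 77.9 + 183 = 306 m

306 m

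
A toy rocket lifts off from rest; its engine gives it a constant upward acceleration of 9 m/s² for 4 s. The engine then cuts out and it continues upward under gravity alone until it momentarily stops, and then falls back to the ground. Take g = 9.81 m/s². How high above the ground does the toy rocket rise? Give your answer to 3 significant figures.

Phase 1 (powered ascent): v₀ = 0 m/s, a = 9 m/s².
v = v₀ + at = 0 + (9)(4) = 36.0 m/s
Δx = v₀t + ½at² = 0·4 + 0.5·9·4² = 72.0 m

Phase 2 (coasting upward): v₀ = 36.0 m/s, a = -9.81 m/s².
v = v₀ + at → t = (0 − 36.0) / -9.81 = 3.67 s
v² = v₀² + 2aΔx → Δx = (0² − 36.0²)/(2·-9.81) = 66.1 m
Maximum height = 72.0 + 66.1 = 138 m

138 m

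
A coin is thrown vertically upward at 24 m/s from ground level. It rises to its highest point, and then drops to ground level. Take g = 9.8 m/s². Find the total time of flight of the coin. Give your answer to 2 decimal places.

Phase 1 (rising): v₀ = 24.0 m/s, a = -9.8 m/s².
v = v₀ + at → t = (0 − 24.0) / -9.8 = 2.45 s
v² = v₀² + 2aΔx → Δx = (0² − 24.0²)/(2·-9.8) = 29.4 m

Phase 2 (falling): v₀ = 0 m/s, a = -9.8 m/s².
Falls 29.4 m from rest: t = √(2·29.4/9.8) = 2.45 s; v = g·t = 24.0 m/s.
Total time = 2.45 + 2.45 = 4.90 s

4.90 s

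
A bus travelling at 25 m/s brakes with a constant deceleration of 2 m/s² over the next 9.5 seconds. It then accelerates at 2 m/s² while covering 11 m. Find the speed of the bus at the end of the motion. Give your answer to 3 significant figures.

8.94 m/s

Phase 1 (decelerating): v₀ = 25.0 m/s, a = -2 m/s².
v = v₀ + at = 25.0 + (-2)(9.5) = 6.00 m/s
Δx = v₀t + ½at² = 25.0·9.5 + 0.5·-2·9.5² = 147 m

Phase 2 (accelerating): v₀ = 6.00 m/s, a = 2 m/s².
v² = v₀² + 2aΔx = 6.00² + 2·2·11 = 80.0 → v = 8.94 m/s
t = (v − v₀)/a = (8.94 − 6.00)/2 = 1.47 s
Final speed = 8.94 m/s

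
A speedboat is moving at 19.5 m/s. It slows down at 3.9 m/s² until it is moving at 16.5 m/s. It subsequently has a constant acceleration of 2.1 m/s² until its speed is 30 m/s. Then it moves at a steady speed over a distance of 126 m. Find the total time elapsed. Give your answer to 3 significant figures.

Phase 1 (decelerating): v₀ = 19.5 m/s, a = -3.9 m/s².
v = v₀ + at → t = (16.5 − 19.5) / -3.9 = 0.769 s
v² = v₀² + 2aΔx → Δx = (16.5² − 19.5²)/(2·-3.9) = 13.8 m

Phase 2 (accelerating): v₀ = 16.5 m/s, a = 2.1 m/s².
v = v₀ + at → t = (30 − 16.5) / 2.1 = 6.43 s
v² = v₀² + 2aΔx → Δx = (30² − 16.5²)/(2·2.1) = 149 m

Phase 3 (constant speed): v₀ = 30.0 m/s, a = 0 m/s².
Constant speed: t = d/v = 126/30.0 = 4.20 s
Total time = 0.769 + 6.43 + 4.20 = 11.4 s

11.4 s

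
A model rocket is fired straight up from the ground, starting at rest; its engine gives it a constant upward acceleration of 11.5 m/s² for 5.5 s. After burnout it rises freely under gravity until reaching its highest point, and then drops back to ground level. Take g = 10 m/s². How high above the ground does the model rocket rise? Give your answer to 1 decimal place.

374.0 m

Phase 1 (powered ascent): v₀ = 0 m/s, a = 11.5 m/s².
v = v₀ + at = 0 + (11.5)(5.5) = 63.2 m/s
Δx = v₀t + ½at² = 0·5.5 + 0.5·11.5·5.5² = 174 m

Phase 2 (coasting upward): v₀ = 63.2 m/s, a = -10 m/s².
v = v₀ + at → t = (0 − 63.2) / -10 = 6.33 s
v² = v₀² + 2aΔx → Δx = (0² − 63.2²)/(2·-10) = 200 m
Maximum height = 174 + 200 = 374 m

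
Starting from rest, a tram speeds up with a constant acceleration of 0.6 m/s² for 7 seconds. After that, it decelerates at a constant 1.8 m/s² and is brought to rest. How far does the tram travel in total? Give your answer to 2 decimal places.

Phase 1 (accelerating): v₀ = 0 m/s, a = 0.6 m/s².
v = v₀ + at = 0 + (0.6)(7) = 4.20 m/s
Δx = v₀t + ½at² = 0·7 + 0.5·0.6·7² = 14.7 m

Phase 2 (decelerating): v₀ = 4.20 m/s, a = -1.8 m/s².
v = v₀ + at → t = (0 − 4.20) / -1.8 = 2.33 s
v² = v₀² + 2aΔx → Δx = (0² − 4.20²)/(2·-1.8) = 4.90 m
Total distance = 14.7 + 4.90 = 19.6 m

19.60 m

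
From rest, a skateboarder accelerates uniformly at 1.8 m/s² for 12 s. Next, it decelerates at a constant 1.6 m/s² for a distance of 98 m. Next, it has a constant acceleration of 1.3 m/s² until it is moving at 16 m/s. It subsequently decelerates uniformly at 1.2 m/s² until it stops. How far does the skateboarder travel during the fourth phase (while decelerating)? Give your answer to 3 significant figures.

Phase 1 (accelerating): v₀ = 0 m/s, a = 1.8 m/s².
v = v₀ + at = 0 + (1.8)(12) = 21.6 m/s
Δx = v₀t + ½at² = 0·12 + 0.5·1.8·12² = 130 m

Phase 2 (decelerating): v₀ = 21.6 m/s, a = -1.6 m/s².
v² = v₀² + 2aΔx = 21.6² + 2·-1.6·98 = 153 → v = 12.4 m/s
t = (v − v₀)/a = (12.4 − 21.6)/-1.6 = 5.77 s

Phase 3 (accelerating): v₀ = 12.4 m/s, a = 1.3 m/s².
v = v₀ + at → t = (16 − 12.4) / 1.3 = 2.79 s
v² = v₀² + 2aΔx → Δx = (16² − 12.4²)/(2·1.3) = 39.6 m

Phase 4 (decelerating): v₀ = 16.0 m/s, a = -1.2 m/s².
v = v₀ + at → t = (0 − 16.0) / -1.2 = 13.3 s
v² = v₀² + 2aΔx → Δx = (0² − 16.0²)/(2·-1.2) = 107 m
Distance in phase 4 = 107 m

107 m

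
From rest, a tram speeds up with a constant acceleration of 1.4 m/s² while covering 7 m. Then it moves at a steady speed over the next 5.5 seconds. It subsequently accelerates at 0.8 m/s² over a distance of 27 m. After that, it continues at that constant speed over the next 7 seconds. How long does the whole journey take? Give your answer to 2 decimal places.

Phase 1 (accelerating): v₀ = 0 m/s, a = 1.4 m/s².
v² = v₀² + 2aΔx = 0² + 2·1.4·7 = 19.6 → v = 4.43 m/s
t = (v − v₀)/a = (4.43 − 0)/1.4 = 3.16 s

Phase 2 (constant speed): v₀ = 4.43 m/s, a = 0 m/s².
v = v₀ + at = 4.43 + (0)(5.5) = 4.43 m/s
Δx = v₀t + ½at² = 4.43·5.5 + 0.5·0·5.5² = 24.3 m

Phase 3 (accelerating): v₀ = 4.43 m/s, a = 0.8 m/s².
v² = v₀² + 2aΔx = 4.43² + 2·0.8·27 = 62.8 → v = 7.92 m/s
t = (v − v₀)/a = (7.92 − 4.43)/0.8 = 4.37 s

Phase 4 (constant speed): v₀ = 7.92 m/s, a = 0 m/s².
v = v₀ + at = 7.92 + (0)(7) = 7.92 m/s
Δx = v₀t + ½at² = 7.92·7 + 0.5·0·7² = 55.5 m
Total time = 3.16 + 5.50 + 4.37 + 7.00 = 20.0 s

20.03 s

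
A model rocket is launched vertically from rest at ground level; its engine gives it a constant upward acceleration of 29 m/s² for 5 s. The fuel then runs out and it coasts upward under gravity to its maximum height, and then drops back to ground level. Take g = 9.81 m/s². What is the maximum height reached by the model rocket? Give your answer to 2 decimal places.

Phase 1 (powered ascent): v₀ = 0 m/s, a = 29 m/s².
v = v₀ + at = 0 + (29)(5) = 145 m/s
Δx = v₀t + ½at² = 0·5 + 0.5·29·5² = 362 m

Phase 2 (coasting upward): v₀ = 145 m/s, a = -9.81 m/s².
v = v₀ + at → t = (0 − 145) / -9.81 = 14.8 s
v² = v₀² + 2aΔx → Δx = (0² − 145²)/(2·-9.81) = 1070 m
Maximum height = 362 + 1070 = 1430 m

1434.11 m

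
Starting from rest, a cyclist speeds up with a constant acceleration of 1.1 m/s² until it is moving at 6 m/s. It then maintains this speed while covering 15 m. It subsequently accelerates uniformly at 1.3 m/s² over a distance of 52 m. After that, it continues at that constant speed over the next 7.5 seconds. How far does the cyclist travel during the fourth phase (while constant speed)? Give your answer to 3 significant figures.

98.1 m

Phase 1 (accelerating): v₀ = 0 m/s, a = 1.1 m/s².
v = v₀ + at → t = (6 − 0) / 1.1 = 5.45 s
v² = v₀² + 2aΔx → Δx = (6² − 0²)/(2·1.1) = 16.4 m

Phase 2 (constant speed): v₀ = 6.00 m/s, a = 0 m/s².
Constant speed: t = d/v = 15/6.00 = 2.50 s

Phase 3 (accelerating): v₀ = 6.00 m/s, a = 1.3 m/s².
v² = v₀² + 2aΔx = 6.00² + 2·1.3·52 = 171 → v = 13.1 m/s
t = (v − v₀)/a = (13.1 − 6.00)/1.3 = 5.45 s

Phase 4 (constant speed): v₀ = 13.1 m/s, a = 0 m/s².
v = v₀ + at = 13.1 + (0)(7.5) = 13.1 m/s
Δx = v₀t + ½at² = 13.1·7.5 + 0.5·0·7.5² = 98.1 m
Distance in phase 4 = 98.1 m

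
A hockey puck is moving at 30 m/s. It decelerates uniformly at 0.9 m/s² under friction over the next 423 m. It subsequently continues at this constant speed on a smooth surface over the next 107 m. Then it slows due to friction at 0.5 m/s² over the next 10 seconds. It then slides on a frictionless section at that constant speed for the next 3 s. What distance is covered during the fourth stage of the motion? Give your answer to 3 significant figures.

20.3 m

Phase 1 (decelerating): v₀ = 30.0 m/s, a = -0.9 m/s².
v² = v₀² + 2aΔx = 30.0² + 2·-0.9·423 = 139 → v = 11.8 m/s
t = (v − v₀)/a = (11.8 − 30.0)/-0.9 = 20.3 s

Phase 2 (constant speed): v₀ = 11.8 m/s, a = 0 m/s².
Constant speed: t = d/v = 107/11.8 = 9.09 s

Phase 3 (decelerating): v₀ = 11.8 m/s, a = -0.5 m/s².
v = v₀ + at = 11.8 + (-0.5)(10) = 6.77 m/s
Δx = v₀t + ½at² = 11.8·10 + 0.5·-0.5·10² = 92.7 m

Phase 4 (constant speed): v₀ = 6.77 m/s, a = 0 m/s².
v = v₀ + at = 6.77 + (0)(3) = 6.77 m/s
Δx = v₀t + ½at² = 6.77·3 + 0.5·0·3² = 20.3 m
Distance in phase 4 = 20.3 m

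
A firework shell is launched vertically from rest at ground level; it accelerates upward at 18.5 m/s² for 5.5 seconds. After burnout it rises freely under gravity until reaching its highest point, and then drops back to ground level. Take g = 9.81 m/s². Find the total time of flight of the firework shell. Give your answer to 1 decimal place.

28.7 s

Phase 1 (powered ascent): v₀ = 0 m/s, a = 18.5 m/s².
v = v₀ + at = 0 + (18.5)(5.5) = 102 m/s
Δx = v₀t + ½at² = 0·5.5 + 0.5·18.5·5.5² = 280 m

Phase 2 (coasting upward): v₀ = 102 m/s, a = -9.81 m/s².
v = v₀ + at → t = (0 − 102) / -9.81 = 10.4 s
v² = v₀² + 2aΔx → Δx = (0² − 102²)/(2·-9.81) = 528 m

Phase 3 (free fall): v₀ = 0 m/s, a = -9.81 m/s².
Falls 807 m from rest: t = √(2·807/9.81) = 12.8 s; v = g·t = 126 m/s.
Total time = 5.50 + 10.4 + 12.8 = 28.7 s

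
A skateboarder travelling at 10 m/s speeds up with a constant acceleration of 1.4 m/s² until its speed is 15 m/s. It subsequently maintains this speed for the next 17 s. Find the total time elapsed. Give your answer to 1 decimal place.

20.6 s

Phase 1 (accelerating): v₀ = 10.0 m/s, a = 1.4 m/s².
v = v₀ + at → t = (15 − 10.0) / 1.4 = 3.57 s
v² = v₀² + 2aΔx → Δx = (15² − 10.0²)/(2·1.4) = 44.6 m

Phase 2 (constant speed): v₀ = 15.0 m/s, a = 0 m/s².
v = v₀ + at = 15.0 + (0)(17) = 15.0 m/s
Δx = v₀t + ½at² = 15.0·17 + 0.5·0·17² = 255 m
Total time = 3.57 + 17.0 = 20.6 s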